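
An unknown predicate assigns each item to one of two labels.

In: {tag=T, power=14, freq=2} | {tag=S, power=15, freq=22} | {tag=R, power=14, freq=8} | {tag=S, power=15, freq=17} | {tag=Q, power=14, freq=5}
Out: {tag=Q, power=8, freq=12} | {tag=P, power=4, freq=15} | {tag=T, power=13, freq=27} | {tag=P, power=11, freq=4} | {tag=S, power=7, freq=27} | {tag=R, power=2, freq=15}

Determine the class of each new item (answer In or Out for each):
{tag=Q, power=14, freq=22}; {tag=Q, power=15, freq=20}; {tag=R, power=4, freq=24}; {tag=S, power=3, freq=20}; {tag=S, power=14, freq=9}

In, In, Out, Out, In

'In' ⟺ power ≥ 14.
{tag=Q, power=14, freq=22}: power = 14 — passes, so In. {tag=Q, power=15, freq=20}: power = 15 — passes, so In. {tag=R, power=4, freq=24}: power = 4 — fails the rule, so Out. {tag=S, power=3, freq=20}: power = 3 — fails the rule, so Out. {tag=S, power=14, freq=9}: power = 14 — passes, so In.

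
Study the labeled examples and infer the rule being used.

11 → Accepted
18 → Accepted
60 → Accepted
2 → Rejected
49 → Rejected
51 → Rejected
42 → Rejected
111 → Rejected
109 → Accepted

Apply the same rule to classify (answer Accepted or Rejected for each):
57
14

The classifier is using: ≡ 4 (mod 7).

Rejected, Rejected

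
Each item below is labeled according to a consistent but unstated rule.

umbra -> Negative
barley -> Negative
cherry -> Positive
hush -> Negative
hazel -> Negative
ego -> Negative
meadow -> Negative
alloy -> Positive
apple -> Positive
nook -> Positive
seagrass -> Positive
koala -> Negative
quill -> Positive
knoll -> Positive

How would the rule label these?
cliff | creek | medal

Positive, Positive, Negative

The rule appears to be: has a double letter.
cliff — 'ff' doubled, hence Positive. creek — 'ee' doubled, hence Positive. medal — no doubled letter, hence Negative.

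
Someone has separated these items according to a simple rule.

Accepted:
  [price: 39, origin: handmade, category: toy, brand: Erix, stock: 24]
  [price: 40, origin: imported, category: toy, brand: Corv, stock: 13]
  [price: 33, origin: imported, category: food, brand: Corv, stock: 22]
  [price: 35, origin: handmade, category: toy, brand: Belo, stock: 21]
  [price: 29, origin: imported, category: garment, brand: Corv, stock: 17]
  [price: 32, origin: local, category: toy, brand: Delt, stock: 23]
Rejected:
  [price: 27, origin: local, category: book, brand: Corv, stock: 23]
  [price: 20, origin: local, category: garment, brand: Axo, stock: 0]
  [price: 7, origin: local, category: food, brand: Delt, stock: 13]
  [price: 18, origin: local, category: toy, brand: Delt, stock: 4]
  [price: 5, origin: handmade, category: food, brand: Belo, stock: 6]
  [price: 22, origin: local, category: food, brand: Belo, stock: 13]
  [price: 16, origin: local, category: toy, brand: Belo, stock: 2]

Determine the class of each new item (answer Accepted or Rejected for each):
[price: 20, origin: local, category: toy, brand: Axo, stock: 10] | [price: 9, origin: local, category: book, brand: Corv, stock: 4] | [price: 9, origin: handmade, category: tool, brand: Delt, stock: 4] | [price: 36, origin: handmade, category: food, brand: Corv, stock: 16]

Rejected, Rejected, Rejected, Accepted

The pattern is that an item is 'Accepted' exactly when: price ≥ 29.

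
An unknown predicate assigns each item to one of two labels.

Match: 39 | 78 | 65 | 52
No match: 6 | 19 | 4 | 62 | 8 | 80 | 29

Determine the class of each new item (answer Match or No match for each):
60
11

The rule appears to be: multiple of 13.

No match, No match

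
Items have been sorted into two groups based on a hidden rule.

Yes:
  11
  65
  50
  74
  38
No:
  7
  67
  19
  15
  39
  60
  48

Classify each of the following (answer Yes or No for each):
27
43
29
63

No, No, Yes, No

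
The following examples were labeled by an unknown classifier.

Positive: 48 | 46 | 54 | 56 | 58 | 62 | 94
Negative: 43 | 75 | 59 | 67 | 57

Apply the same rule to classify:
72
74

Positive, Positive

The classifier is using: even.
72: 72 is even, qualifies → Positive.
74: 74 is even, qualifies → Positive.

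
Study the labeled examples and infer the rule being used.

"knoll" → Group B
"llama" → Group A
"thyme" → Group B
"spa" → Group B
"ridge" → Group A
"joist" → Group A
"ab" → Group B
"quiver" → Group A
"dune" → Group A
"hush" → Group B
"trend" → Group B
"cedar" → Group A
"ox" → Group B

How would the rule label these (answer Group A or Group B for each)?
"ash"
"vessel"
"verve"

Group B, Group A, Group A

'Group A' ⟺ has ≥ 2 vowels.
Group B: "ash", since 1 vowel.
Group A: "vessel", since 2 vowels.
Group A: "verve", since 2 vowels.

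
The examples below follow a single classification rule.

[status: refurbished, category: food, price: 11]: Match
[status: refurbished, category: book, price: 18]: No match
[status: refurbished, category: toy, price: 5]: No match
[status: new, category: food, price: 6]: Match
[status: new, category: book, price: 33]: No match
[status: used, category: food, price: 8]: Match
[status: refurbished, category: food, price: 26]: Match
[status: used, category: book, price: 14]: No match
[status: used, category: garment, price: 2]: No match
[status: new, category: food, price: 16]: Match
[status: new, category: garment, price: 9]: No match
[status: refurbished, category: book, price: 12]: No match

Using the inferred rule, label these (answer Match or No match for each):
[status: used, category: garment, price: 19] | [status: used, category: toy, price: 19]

Comparing the two groups points to one rule — category is food.
[status: used, category: garment, price: 19] — category is garment, hence No match. [status: used, category: toy, price: 19] — category is toy, hence No match.

No match, No match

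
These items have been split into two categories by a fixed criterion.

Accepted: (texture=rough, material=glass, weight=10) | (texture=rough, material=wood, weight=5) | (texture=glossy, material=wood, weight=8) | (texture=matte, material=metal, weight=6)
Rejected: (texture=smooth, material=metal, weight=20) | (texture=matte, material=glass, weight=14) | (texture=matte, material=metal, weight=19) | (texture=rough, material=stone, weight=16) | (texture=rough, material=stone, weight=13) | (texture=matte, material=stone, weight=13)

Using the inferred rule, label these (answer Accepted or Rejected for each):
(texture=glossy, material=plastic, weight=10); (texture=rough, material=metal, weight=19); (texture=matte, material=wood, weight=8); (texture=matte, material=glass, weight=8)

The simplest hypothesis consistent with all the labels is: weight ≤ 10.

Accepted, Rejected, Accepted, Accepted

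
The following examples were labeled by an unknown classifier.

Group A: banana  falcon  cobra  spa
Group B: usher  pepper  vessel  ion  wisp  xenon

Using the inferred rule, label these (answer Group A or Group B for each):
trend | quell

Group B, Group B

The rule appears to be: contains 'a'.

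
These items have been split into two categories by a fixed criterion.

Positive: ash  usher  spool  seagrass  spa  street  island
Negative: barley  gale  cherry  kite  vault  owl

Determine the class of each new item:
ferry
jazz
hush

Negative, Negative, Positive

Comparing the two groups points to one rule — contains 's'.
ferry — no 's', hence Negative.
jazz — no 's', hence Negative.
hush — has 's', hence Positive.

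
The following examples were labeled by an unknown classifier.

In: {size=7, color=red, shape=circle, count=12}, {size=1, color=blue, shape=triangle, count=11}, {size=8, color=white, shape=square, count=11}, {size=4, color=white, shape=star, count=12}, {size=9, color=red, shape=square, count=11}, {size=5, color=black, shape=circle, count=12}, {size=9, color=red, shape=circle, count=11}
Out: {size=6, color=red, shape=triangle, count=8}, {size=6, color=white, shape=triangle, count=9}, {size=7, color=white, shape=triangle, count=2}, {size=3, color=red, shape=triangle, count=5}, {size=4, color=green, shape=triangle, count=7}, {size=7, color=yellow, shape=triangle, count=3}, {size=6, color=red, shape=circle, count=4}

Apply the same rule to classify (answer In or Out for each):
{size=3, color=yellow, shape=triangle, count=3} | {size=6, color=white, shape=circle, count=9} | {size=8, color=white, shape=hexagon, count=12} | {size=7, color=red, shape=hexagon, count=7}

The rule appears to be: count ≥ 11.
{size=3, color=yellow, shape=triangle, count=3}: count = 3, doesn't qualify → Out. {size=6, color=white, shape=circle, count=9}: count = 9, doesn't qualify → Out. {size=8, color=white, shape=hexagon, count=12}: count = 12, checks out → In. {size=7, color=red, shape=hexagon, count=7}: count = 7, doesn't qualify → Out.

Out, Out, In, Out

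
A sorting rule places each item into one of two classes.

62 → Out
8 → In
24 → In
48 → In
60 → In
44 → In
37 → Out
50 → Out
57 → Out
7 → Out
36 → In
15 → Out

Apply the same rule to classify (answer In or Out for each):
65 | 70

Out, Out

The common property of the 'In' items is: multiple of 4. No 'Out' item has it.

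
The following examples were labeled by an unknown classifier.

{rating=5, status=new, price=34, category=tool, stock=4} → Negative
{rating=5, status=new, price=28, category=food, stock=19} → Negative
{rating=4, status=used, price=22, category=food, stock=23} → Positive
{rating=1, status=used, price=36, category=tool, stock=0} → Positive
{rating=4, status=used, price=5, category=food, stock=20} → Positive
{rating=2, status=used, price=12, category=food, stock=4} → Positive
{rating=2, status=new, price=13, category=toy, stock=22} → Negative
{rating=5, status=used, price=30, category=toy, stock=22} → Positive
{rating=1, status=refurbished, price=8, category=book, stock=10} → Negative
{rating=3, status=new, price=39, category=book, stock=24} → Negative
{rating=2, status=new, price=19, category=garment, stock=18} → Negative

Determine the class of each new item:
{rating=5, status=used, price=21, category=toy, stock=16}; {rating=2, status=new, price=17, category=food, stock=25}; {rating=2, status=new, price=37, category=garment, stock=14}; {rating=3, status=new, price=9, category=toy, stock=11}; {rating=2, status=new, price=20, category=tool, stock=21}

Positive, Negative, Negative, Negative, Negative

Looking at the examples, the only property every 'Positive' case has and every 'Negative' case lacks is: status is used.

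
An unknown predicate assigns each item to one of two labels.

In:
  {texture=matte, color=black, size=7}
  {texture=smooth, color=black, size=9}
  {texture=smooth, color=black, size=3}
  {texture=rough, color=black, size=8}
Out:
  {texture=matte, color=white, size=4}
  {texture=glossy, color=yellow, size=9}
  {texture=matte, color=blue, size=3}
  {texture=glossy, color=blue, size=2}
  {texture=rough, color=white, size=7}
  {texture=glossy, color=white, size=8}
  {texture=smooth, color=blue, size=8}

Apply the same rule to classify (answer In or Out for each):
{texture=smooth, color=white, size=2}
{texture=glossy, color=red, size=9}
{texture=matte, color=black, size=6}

Out, Out, In

Looking at the examples, the only property every 'In' case has and every 'Out' case lacks is: color is black.
{texture=smooth, color=white, size=2}: Out (color is white).
{texture=glossy, color=red, size=9}: Out (color is red).
{texture=matte, color=black, size=6}: In (color is black).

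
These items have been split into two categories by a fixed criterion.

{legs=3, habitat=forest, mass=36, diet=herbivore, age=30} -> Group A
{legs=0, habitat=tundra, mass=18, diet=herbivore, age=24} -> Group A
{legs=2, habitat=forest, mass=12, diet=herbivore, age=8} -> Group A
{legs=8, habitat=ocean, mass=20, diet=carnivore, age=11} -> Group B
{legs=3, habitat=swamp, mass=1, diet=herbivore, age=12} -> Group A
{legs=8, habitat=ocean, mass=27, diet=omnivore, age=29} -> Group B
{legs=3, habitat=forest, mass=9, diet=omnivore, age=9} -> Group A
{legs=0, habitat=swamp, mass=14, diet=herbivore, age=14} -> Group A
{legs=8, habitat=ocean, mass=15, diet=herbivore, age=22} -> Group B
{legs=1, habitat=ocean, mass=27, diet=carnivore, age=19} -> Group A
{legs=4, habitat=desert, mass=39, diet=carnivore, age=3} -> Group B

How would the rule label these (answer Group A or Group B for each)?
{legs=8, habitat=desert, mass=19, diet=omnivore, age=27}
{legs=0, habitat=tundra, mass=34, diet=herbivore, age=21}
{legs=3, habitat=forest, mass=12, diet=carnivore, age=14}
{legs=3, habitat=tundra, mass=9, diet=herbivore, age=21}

Group B, Group A, Group A, Group A

The common property of the 'Group A' items is: legs ≤ 3. No 'Group B' item has it.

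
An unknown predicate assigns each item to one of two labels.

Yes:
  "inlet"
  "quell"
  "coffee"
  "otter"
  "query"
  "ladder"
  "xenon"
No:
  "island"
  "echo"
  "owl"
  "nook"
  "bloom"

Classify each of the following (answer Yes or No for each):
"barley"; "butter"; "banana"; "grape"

Yes, Yes, No, Yes

'Yes' ⟺ length ≥ 5 AND contains 'e'.
Yes: "barley", since length 6, has 'e'. Yes: "butter", since length 6, has 'e'. No: "banana", since length 6, no 'e'. Yes: "grape", since length 5, has 'e'.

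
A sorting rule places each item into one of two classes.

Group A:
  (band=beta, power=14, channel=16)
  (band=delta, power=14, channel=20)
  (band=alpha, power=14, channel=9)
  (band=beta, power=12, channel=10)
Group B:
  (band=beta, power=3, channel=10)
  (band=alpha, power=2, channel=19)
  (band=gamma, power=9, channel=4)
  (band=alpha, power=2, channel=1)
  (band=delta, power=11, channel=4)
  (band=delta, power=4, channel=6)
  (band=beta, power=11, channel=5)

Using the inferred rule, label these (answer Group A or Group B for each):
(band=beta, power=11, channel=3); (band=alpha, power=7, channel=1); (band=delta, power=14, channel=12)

'Group A' ⟺ power ≥ 12.
(band=beta, power=11, channel=3): power = 11, fails this test → Group B. (band=alpha, power=7, channel=1): power = 7, fails this test → Group B. (band=delta, power=14, channel=12): power = 14, satisfies this → Group A.

Group B, Group B, Group A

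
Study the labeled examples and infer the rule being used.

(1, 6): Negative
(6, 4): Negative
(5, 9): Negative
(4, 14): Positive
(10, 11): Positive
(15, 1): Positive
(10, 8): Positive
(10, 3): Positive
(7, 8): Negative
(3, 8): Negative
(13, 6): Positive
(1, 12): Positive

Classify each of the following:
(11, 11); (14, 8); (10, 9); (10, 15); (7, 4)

Positive, Positive, Positive, Positive, Negative

One predicate separates the groups cleanly: max ≥ 10.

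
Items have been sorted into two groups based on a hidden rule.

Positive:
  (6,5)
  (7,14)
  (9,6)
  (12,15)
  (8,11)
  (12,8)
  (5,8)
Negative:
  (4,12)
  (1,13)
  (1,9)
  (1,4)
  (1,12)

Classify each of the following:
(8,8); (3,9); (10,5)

Positive, Negative, Positive

One predicate separates the groups cleanly: first ≥ 5.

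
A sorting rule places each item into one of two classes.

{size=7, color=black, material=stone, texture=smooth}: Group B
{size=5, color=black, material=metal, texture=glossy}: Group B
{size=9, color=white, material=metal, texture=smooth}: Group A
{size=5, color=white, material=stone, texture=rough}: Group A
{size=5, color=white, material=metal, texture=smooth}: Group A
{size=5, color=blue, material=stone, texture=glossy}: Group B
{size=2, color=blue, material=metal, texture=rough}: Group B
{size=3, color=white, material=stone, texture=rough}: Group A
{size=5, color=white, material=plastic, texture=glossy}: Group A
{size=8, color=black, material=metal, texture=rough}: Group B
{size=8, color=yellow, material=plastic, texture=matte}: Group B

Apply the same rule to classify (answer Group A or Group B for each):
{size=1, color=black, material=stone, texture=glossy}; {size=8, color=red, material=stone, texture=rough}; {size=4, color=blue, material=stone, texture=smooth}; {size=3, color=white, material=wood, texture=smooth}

Group B, Group B, Group B, Group A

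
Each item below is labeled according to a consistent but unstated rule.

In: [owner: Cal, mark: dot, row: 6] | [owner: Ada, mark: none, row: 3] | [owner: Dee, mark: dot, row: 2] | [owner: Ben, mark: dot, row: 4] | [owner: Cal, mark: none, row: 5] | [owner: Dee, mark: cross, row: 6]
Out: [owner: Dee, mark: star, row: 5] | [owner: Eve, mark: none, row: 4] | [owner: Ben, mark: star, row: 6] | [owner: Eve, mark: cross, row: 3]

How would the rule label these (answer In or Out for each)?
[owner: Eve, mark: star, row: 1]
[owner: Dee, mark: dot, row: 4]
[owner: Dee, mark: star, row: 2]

All 'In' examples share one property — owner is not Eve AND mark is not star — and every 'Out' example lacks it.
[owner: Eve, mark: star, row: 1]: owner is Eve, mark is star — lacks this property, so Out. [owner: Dee, mark: dot, row: 4]: owner is Dee, mark is dot — checks out, so In. [owner: Dee, mark: star, row: 2]: owner is Dee, mark is star — lacks this property, so Out.

Out, In, Out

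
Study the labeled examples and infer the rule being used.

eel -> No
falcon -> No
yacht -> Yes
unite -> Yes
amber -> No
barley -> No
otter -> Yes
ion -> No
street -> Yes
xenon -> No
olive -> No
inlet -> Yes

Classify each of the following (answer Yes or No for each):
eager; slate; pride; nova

No, Yes, No, No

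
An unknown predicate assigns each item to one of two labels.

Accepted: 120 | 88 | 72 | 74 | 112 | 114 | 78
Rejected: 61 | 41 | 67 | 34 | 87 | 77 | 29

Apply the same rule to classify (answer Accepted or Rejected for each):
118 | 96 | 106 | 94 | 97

Accepted, Accepted, Accepted, Accepted, Rejected

The pattern is that an item is 'Accepted' exactly when: even AND at least 41.
118 — 118 is even, 118 ≥ 41, hence Accepted. 96 — 96 is even, 96 ≥ 41, hence Accepted. 106 — 106 is even, 106 ≥ 41, hence Accepted. 94 — 94 is even, 94 ≥ 41, hence Accepted. 97 — 97 is odd, 97 ≥ 41, hence Rejected.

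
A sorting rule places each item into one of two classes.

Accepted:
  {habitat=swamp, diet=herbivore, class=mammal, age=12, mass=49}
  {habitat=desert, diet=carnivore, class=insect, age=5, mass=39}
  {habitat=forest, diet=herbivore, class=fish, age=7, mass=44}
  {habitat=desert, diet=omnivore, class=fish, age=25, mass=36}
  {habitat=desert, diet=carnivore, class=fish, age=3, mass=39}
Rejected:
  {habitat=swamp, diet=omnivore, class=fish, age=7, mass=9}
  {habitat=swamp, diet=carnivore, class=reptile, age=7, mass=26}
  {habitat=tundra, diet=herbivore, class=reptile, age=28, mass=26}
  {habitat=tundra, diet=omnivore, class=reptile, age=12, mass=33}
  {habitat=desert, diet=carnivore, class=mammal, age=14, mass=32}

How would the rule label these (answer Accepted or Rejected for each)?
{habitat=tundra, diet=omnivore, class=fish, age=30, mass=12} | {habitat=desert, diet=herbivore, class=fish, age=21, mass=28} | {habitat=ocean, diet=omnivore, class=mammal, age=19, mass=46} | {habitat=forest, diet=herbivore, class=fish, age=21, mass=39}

Rejected, Rejected, Accepted, Accepted

One predicate separates the groups cleanly: mass ≥ 36.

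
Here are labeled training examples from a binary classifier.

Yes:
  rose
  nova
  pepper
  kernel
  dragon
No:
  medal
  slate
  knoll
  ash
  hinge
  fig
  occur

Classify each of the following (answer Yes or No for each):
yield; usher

No, No

The classifier is using: even length.
No: yield, since length 5.
No: usher, since length 5.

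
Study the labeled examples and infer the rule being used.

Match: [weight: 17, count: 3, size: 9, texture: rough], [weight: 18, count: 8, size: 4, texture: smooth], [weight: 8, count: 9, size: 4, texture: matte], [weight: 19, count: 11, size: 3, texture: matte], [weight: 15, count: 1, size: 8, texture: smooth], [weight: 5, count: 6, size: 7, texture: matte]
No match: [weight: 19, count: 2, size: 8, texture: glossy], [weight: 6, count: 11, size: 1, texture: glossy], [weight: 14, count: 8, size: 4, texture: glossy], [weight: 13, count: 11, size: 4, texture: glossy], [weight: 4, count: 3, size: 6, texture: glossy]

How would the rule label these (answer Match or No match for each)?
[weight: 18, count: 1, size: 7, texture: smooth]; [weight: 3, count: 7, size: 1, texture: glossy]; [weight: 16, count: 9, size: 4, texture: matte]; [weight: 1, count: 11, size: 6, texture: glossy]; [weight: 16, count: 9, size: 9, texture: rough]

Match, No match, Match, No match, Match

Every 'Match' example satisfies: texture is not glossy. None of the 'No match' examples do.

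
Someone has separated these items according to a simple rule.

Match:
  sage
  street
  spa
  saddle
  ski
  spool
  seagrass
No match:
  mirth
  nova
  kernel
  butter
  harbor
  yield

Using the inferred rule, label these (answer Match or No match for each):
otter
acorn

The classifier is using: contains 's'.
otter: no 's' — doesn't qualify, so No match.
acorn: no 's' — doesn't qualify, so No match.

No match, No match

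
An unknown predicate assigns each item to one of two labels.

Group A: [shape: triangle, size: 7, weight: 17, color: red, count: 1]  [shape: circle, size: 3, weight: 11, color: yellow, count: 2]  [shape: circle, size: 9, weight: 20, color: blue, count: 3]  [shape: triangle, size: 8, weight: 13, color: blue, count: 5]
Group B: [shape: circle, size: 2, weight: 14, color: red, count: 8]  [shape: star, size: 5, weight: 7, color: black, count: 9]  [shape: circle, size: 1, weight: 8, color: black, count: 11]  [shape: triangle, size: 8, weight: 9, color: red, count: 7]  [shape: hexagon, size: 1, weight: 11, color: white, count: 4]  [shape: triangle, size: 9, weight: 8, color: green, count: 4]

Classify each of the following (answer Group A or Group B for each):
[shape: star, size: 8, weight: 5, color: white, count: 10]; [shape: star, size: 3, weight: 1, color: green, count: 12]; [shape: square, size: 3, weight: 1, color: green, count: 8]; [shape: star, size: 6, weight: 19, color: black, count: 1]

Group B, Group B, Group B, Group A

'Group A' ⟺ weight ≥ 11 AND size ≥ 3.
[shape: star, size: 8, weight: 5, color: white, count: 10] → weight = 5, size = 8 → Group B.
[shape: star, size: 3, weight: 1, color: green, count: 12] → weight = 1, size = 3 → Group B.
[shape: square, size: 3, weight: 1, color: green, count: 8] → weight = 1, size = 3 → Group B.
[shape: star, size: 6, weight: 19, color: black, count: 1] → weight = 19, size = 6 → Group A.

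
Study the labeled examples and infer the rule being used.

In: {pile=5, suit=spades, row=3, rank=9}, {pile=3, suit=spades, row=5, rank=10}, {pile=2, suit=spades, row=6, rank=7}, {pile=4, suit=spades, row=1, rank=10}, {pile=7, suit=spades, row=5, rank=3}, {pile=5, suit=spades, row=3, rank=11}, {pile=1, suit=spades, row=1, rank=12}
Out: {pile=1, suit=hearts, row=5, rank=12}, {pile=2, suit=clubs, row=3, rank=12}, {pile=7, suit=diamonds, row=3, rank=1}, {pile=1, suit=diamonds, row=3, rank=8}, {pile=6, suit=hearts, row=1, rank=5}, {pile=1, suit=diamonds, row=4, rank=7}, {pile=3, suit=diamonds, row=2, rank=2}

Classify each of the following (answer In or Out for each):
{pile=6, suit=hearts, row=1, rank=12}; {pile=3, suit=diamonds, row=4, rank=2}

Out, Out

The simplest hypothesis consistent with all the labels is: suit is spades.
{pile=6, suit=hearts, row=1, rank=12}: Out (suit is hearts). {pile=3, suit=diamonds, row=4, rank=2}: Out (suit is diamonds).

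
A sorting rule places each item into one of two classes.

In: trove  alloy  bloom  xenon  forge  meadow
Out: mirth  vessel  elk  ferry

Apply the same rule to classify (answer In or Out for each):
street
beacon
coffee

The distinguishing property — contains 'o' — holds for all the 'In' cases and none of the 'Out' cases.
street → no 'o' → Out. beacon → has 'o' → In. coffee → has 'o' → In.

Out, In, In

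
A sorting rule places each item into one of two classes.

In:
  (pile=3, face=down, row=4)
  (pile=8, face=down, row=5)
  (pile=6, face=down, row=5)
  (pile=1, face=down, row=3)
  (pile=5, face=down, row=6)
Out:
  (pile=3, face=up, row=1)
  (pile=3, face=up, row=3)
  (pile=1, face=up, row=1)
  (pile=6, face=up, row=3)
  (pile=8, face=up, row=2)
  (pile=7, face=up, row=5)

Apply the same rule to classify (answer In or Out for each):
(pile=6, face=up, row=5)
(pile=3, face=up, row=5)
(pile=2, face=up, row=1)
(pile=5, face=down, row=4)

Out, Out, Out, In

The pattern is that an item is 'In' exactly when: face is down.
(pile=6, face=up, row=5): face is up — does not pass, so Out.
(pile=3, face=up, row=5): face is up — does not pass, so Out.
(pile=2, face=up, row=1): face is up — does not pass, so Out.
(pile=5, face=down, row=4): face is down — checks out, so In.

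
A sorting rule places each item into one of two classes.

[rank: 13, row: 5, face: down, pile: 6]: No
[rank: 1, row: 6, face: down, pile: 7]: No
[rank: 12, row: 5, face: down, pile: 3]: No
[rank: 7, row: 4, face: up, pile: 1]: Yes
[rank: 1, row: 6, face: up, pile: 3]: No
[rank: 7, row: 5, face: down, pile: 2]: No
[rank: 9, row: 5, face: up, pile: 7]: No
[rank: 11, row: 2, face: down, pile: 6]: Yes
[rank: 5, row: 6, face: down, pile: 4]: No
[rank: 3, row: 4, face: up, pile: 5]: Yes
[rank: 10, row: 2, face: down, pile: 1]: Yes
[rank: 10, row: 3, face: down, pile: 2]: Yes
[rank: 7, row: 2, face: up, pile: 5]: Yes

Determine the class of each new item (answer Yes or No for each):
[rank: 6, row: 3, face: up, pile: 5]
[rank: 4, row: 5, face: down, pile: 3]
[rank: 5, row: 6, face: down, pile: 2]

All 'Yes' examples share one property — row ≤ 4 — and every 'No' example lacks it.
Yes: [rank: 6, row: 3, face: up, pile: 5], since row = 3.
No: [rank: 4, row: 5, face: down, pile: 3], since row = 5.
No: [rank: 5, row: 6, face: down, pile: 2], since row = 6.

Yes, No, No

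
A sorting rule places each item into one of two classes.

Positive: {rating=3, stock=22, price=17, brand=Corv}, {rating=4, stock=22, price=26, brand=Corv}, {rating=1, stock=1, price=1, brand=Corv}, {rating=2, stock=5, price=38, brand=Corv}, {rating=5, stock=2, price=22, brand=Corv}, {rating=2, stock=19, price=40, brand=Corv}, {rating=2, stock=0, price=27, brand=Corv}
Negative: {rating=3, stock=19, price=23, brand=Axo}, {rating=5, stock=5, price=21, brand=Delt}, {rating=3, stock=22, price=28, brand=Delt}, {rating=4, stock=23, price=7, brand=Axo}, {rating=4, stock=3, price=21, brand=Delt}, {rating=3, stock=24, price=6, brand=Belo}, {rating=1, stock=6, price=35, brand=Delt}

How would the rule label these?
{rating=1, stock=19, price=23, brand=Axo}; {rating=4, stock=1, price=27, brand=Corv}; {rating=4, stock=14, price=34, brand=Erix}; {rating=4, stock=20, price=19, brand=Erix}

Negative, Positive, Negative, Negative

Every 'Positive' example satisfies: brand is Corv. None of the 'Negative' examples do.
{rating=1, stock=19, price=23, brand=Axo} — brand is Axo, hence Negative. {rating=4, stock=1, price=27, brand=Corv} — brand is Corv, hence Positive. {rating=4, stock=14, price=34, brand=Erix} — brand is Erix, hence Negative. {rating=4, stock=20, price=19, brand=Erix} — brand is Erix, hence Negative.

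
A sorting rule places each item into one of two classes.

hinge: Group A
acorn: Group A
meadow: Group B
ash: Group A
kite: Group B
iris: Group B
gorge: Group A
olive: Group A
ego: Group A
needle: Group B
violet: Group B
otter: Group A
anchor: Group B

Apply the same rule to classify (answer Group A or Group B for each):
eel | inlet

A rule that fits every label: odd length — true of each 'Group A' example, false of each 'Group B' one.
eel: length 3 — meets the rule, so Group A. inlet: length 5 — meets the rule, so Group A.

Group A, Group A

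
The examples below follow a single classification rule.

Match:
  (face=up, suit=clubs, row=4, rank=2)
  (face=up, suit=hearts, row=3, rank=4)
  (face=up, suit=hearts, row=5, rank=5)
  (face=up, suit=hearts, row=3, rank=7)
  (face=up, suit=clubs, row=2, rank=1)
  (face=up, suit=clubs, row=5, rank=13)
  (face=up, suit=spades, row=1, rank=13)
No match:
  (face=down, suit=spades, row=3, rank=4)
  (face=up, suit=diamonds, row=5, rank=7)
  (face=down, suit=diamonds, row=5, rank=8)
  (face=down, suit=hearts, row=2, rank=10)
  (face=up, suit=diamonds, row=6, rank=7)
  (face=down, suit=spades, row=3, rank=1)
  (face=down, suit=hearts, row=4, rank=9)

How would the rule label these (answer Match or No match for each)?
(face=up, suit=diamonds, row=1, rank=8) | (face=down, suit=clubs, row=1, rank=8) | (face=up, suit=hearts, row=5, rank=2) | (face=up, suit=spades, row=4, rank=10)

No match, No match, Match, Match

The common property of the 'Match' items is: face is up AND suit is not diamonds. No 'No match' item has it.
No match: (face=up, suit=diamonds, row=1, rank=8), since face is up, suit is diamonds. No match: (face=down, suit=clubs, row=1, rank=8), since face is down, suit is clubs. Match: (face=up, suit=hearts, row=5, rank=2), since face is up, suit is hearts. Match: (face=up, suit=spades, row=4, rank=10), since face is up, suit is spades.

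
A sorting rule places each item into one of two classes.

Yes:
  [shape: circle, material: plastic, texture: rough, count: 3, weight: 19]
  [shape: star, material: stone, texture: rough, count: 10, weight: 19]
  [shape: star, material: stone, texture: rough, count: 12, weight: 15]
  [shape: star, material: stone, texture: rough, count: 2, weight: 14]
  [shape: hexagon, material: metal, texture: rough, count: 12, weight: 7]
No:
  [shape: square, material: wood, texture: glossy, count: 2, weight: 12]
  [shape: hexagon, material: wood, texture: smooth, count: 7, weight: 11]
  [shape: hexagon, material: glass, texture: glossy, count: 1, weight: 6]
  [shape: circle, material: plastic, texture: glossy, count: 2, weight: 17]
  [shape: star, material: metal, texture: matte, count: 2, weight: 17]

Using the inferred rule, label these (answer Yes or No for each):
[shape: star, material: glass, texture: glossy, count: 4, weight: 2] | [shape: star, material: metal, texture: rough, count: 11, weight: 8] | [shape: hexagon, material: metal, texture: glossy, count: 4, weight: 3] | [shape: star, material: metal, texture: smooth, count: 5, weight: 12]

No, Yes, No, No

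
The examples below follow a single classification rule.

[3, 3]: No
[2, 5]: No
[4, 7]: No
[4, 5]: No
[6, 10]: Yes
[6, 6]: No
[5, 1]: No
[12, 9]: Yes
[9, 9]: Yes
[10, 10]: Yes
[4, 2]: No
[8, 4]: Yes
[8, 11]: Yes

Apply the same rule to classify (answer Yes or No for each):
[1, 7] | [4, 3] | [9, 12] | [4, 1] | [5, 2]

No, No, Yes, No, No

The distinguishing property — max ≥ 8 — holds for all the 'Yes' cases and none of the 'No' cases.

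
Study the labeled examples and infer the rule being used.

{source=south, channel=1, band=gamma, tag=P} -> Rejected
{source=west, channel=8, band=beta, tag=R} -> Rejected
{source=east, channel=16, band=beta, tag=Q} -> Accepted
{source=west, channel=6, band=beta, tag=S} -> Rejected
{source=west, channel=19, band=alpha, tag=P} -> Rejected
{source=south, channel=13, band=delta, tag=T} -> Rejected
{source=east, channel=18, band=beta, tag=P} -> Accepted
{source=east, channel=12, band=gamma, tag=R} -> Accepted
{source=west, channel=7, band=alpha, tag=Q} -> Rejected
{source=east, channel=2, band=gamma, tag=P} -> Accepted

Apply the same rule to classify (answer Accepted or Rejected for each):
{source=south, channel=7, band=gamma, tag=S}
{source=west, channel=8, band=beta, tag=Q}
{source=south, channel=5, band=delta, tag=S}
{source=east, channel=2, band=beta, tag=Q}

Rejected, Rejected, Rejected, Accepted

A rule that fits every label: source is east — true of each 'Accepted' example, false of each 'Rejected' one.
{source=south, channel=7, band=gamma, tag=S}: Rejected (source is south). {source=west, channel=8, band=beta, tag=Q}: Rejected (source is west). {source=south, channel=5, band=delta, tag=S}: Rejected (source is south). {source=east, channel=2, band=beta, tag=Q}: Accepted (source is east).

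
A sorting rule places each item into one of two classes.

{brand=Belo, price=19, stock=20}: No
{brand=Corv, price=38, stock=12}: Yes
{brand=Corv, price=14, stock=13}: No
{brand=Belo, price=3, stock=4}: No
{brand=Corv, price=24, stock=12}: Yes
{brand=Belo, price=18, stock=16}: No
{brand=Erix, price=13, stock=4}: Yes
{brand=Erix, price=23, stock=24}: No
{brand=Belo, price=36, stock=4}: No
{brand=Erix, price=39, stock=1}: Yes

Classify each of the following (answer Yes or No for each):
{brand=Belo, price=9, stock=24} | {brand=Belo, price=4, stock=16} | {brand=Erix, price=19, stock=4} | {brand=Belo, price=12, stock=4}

No, No, Yes, No

The simplest hypothesis consistent with all the labels is: brand is not Belo AND stock ≤ 12.
{brand=Belo, price=9, stock=24} — brand is Belo, stock = 24, hence No.
{brand=Belo, price=4, stock=16} — brand is Belo, stock = 16, hence No.
{brand=Erix, price=19, stock=4} — brand is Erix, stock = 4, hence Yes.
{brand=Belo, price=12, stock=4} — brand is Belo, stock = 4, hence No.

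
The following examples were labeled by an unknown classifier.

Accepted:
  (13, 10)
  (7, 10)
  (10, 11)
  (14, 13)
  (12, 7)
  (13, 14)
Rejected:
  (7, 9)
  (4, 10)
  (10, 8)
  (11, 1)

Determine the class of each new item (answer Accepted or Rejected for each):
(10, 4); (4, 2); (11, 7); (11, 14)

The pattern is that an item is 'Accepted' exactly when: sum is odd.
(10, 4): Rejected (10+4 = 14).
(4, 2): Rejected (4+2 = 6).
(11, 7): Rejected (11+7 = 18).
(11, 14): Accepted (11+14 = 25).

Rejected, Rejected, Rejected, Accepted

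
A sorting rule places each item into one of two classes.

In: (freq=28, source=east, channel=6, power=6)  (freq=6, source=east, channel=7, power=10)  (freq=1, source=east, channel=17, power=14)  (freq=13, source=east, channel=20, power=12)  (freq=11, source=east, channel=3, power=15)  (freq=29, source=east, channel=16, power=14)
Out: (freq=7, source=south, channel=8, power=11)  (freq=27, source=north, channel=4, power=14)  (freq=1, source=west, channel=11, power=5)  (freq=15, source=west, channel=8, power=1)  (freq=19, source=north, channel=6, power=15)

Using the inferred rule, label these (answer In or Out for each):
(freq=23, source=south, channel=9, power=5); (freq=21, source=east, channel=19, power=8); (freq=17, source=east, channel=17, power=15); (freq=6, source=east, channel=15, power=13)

Out, In, In, In

'In' ⟺ source is east.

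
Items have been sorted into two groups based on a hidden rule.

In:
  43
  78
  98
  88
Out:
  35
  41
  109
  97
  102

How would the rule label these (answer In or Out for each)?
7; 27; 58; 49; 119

The classifier is using: ≡ 3 (mod 5).
7 — 7 mod 5 = 2, hence Out.
27 — 27 mod 5 = 2, hence Out.
58 — 58 mod 5 = 3, hence In.
49 — 49 mod 5 = 4, hence Out.
119 — 119 mod 5 = 4, hence Out.

Out, Out, In, Out, Out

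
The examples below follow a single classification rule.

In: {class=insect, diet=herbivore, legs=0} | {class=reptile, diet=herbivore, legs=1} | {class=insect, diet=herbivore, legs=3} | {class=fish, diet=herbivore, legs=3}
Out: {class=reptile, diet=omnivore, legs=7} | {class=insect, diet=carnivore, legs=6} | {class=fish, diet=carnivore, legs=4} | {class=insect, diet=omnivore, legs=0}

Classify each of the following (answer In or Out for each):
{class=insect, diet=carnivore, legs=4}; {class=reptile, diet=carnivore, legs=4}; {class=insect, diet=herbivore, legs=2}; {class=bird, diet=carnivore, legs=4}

Out, Out, In, Out

A rule that fits every label: diet is herbivore — true of each 'In' example, false of each 'Out' one.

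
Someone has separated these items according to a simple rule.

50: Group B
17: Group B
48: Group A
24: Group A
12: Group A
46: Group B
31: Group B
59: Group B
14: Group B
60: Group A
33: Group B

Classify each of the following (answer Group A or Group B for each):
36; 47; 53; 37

Group A, Group B, Group B, Group B

The classifier is using: multiple of 4.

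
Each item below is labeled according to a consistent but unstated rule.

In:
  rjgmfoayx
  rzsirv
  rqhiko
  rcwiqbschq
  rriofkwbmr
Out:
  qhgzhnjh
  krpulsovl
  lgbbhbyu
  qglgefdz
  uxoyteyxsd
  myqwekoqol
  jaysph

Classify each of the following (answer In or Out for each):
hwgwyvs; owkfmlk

Out, Out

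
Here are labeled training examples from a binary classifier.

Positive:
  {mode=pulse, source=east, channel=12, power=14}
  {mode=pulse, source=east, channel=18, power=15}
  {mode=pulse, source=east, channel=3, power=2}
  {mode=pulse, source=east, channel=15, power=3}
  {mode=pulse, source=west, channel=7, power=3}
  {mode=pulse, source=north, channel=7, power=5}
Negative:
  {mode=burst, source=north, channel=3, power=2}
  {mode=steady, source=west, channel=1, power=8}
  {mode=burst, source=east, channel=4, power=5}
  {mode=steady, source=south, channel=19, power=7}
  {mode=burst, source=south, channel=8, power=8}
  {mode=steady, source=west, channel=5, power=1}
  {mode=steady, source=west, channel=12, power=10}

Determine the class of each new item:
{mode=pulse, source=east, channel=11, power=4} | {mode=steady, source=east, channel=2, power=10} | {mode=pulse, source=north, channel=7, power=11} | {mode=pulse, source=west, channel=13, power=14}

Positive, Negative, Positive, Positive

The simplest hypothesis consistent with all the labels is: mode is pulse.
Positive: {mode=pulse, source=east, channel=11, power=4}, since mode is pulse.
Negative: {mode=steady, source=east, channel=2, power=10}, since mode is steady.
Positive: {mode=pulse, source=north, channel=7, power=11}, since mode is pulse.
Positive: {mode=pulse, source=west, channel=13, power=14}, since mode is pulse.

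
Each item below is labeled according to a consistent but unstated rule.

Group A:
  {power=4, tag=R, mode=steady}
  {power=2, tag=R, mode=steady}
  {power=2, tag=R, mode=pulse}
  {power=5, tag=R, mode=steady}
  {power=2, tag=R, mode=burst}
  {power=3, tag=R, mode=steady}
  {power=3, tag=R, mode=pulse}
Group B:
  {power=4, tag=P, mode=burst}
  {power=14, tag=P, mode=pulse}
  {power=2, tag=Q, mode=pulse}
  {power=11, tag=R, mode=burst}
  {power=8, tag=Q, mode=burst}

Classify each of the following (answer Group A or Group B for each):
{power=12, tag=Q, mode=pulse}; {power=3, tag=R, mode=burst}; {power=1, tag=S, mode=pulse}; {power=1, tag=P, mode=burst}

Group B, Group A, Group B, Group B

The classifier is using: tag is R AND power ≤ 5.
{power=12, tag=Q, mode=pulse} — tag is Q, power = 12, hence Group B. {power=3, tag=R, mode=burst} — tag is R, power = 3, hence Group A. {power=1, tag=S, mode=pulse} — tag is S, power = 1, hence Group B. {power=1, tag=P, mode=burst} — tag is P, power = 1, hence Group B.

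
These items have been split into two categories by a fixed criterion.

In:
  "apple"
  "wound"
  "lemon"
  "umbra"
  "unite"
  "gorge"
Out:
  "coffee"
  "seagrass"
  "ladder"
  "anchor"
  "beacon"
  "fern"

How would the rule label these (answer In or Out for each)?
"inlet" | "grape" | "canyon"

The rule appears to be: odd length.

In, In, Out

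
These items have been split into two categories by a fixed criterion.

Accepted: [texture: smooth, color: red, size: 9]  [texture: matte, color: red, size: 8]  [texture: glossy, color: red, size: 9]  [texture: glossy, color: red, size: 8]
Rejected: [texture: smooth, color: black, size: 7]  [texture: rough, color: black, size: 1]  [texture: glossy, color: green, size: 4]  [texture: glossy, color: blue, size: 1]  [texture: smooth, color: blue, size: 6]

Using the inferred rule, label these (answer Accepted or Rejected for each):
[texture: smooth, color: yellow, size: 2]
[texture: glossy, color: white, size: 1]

All 'Accepted' examples share one property — color is red — and every 'Rejected' example lacks it.

Rejected, Rejected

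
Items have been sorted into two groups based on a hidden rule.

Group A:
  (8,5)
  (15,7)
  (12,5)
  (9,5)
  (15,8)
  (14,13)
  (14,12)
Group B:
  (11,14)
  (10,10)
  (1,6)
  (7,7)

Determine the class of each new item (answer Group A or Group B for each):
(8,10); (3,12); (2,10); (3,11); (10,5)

'Group A' ⟺ first > second.
(8,10) — 8 < 10, hence Group B. (3,12) — 3 < 12, hence Group B. (2,10) — 2 < 10, hence Group B. (3,11) — 3 < 11, hence Group B. (10,5) — 10 > 5, hence Group A.

Group B, Group B, Group B, Group B, Group A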